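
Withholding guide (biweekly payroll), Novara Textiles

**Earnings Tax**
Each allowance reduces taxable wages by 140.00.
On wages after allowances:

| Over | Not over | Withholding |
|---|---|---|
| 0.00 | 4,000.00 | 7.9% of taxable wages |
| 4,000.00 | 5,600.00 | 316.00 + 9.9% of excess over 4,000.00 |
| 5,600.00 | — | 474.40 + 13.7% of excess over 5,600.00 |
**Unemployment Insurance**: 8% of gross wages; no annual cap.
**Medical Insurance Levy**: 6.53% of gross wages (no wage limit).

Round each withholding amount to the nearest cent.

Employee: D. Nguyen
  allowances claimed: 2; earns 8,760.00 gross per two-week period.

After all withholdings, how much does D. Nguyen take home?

Earnings Tax: taxable = 8,760.00 − 2×140.00 = 8,480.00
  474.40 + 13.7% × (8,480.00 − 5,600.00) = 474.40 + 13.7% × 2,880.00 = 868.96
Unemployment Insurance: 8% × 8,760.00 = 700.80
Medical Insurance Levy: 6.53% × 8,760.00 = 572.03
Total withheld: 868.96 + 700.80 + 572.03 = 2,141.79
Net pay: 8,760.00 − 2,141.79 = 6,618.21

6,618.21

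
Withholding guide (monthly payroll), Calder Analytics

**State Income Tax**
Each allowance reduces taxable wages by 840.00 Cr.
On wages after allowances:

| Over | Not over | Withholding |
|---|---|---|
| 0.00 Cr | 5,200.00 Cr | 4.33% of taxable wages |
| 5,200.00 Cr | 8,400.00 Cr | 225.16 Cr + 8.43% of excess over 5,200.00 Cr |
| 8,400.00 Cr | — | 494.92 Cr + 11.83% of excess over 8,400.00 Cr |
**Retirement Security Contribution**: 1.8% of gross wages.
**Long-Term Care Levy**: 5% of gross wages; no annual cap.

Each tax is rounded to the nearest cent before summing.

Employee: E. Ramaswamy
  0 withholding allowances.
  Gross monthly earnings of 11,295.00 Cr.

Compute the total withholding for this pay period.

State Income Tax: taxable = 11,295.00 Cr
  494.92 Cr + 11.83% × (11,295.00 Cr − 8,400.00 Cr) = 494.92 Cr + 11.83% × 2,895.00 Cr = 837.40 Cr
Retirement Security Contribution: 1.8% × 11,295.00 Cr = 203.31 Cr
Long-Term Care Levy: 5% × 11,295.00 Cr = 564.75 Cr
Total: 837.40 Cr + 203.31 Cr + 564.75 Cr = 1,605.46 Cr

1,605.46 Cr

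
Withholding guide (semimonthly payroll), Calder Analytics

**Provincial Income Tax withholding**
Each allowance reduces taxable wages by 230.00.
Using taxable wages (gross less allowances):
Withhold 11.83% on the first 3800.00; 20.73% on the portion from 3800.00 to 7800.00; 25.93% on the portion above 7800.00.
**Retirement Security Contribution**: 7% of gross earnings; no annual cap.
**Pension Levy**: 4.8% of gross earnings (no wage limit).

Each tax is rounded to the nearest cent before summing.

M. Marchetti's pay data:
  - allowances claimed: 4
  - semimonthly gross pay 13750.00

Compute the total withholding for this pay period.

Provincial Income Tax: taxable = 13750.00 − 4×230.00 = 12830.00
  1278.74 + 25.93% × (12830.00 − 7800.00) = 1278.74 + 25.93% × 5030.00 = 2583.02
Retirement Security Contribution: 7% × 13750.00 = 962.50
Pension Levy: 4.8% × 13750.00 = 660.00
Total: 2583.02 + 962.50 + 660.00 = 4205.52

4205.52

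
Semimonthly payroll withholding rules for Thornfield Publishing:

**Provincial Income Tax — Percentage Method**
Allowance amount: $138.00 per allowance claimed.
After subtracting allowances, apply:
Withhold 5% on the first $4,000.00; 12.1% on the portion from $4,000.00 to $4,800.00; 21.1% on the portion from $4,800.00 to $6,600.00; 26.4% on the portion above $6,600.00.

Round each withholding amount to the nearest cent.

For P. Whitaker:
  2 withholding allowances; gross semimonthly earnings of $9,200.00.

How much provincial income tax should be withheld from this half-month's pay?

Provincial Income Tax: taxable = $9,200.00 − 2×$138.00 = $8,924.00
  $676.60 + 26.4% × ($8,924.00 − $6,600.00) = $676.60 + 26.4% × $2,324.00 = $1,290.14

$1,290.14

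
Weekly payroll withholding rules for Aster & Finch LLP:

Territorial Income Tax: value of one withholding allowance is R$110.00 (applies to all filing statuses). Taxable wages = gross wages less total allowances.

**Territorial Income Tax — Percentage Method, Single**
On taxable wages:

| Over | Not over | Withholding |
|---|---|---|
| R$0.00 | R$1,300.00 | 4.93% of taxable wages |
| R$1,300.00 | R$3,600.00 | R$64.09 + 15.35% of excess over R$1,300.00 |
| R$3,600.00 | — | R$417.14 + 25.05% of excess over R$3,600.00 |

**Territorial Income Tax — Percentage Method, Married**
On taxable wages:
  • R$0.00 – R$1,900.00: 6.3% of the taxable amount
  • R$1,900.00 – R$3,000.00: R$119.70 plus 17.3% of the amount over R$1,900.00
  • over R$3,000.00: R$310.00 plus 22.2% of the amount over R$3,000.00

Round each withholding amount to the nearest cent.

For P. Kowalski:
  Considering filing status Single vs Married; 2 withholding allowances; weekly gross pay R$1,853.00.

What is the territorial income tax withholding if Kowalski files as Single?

Territorial Income Tax (Single): taxable = R$1,853.00 − 2×R$110.00 = R$1,633.00
  R$64.09 + 15.35% × (R$1,633.00 − R$1,300.00) = R$64.09 + 15.35% × R$333.00 = R$115.21

R$115.21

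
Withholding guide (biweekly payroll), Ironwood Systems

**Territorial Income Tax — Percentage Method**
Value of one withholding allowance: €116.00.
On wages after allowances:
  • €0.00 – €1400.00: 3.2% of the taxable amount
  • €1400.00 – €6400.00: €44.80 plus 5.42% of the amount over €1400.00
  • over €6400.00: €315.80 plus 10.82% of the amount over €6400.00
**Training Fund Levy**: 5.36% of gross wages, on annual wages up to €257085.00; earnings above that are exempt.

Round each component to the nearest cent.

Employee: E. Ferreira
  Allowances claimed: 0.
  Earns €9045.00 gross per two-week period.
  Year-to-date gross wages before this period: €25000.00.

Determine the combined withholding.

€1086.80

Territorial Income Tax: taxable = €9045.00
  €315.80 + 10.82% × (€9045.00 − €6400.00) = €315.80 + 10.82% × €2645.00 = €601.99
Training Fund Levy: 5.36% × €9045.00 = €484.81
Total: €601.99 + €484.81 = €1086.80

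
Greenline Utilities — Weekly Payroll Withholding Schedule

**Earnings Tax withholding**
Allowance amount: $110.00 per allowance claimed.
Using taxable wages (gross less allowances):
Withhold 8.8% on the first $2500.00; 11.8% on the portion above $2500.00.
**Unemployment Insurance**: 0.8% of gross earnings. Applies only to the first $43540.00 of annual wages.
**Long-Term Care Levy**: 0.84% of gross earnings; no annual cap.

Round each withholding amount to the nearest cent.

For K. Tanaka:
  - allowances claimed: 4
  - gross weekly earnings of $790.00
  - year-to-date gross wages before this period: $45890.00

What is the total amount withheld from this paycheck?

$37.44

Earnings Tax: taxable = $790.00 − 4×$110.00 = $350.00
  8.8% × $350.00 = $30.80
Unemployment Insurance: YTD $45890.00 ≥ cap $43540.00 → $0.00
Long-Term Care Levy: 0.84% × $790.00 = $6.64
Total: $30.80 + $0.00 + $6.64 = $37.44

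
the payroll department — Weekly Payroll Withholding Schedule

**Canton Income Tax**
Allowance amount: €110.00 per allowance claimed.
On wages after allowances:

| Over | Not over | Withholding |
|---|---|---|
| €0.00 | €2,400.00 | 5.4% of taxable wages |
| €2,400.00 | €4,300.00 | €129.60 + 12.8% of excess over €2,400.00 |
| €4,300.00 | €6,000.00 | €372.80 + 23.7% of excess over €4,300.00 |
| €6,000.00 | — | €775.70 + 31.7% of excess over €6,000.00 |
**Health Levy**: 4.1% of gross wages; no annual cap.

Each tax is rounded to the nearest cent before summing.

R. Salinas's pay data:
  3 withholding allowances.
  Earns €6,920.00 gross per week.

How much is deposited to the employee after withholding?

Canton Income Tax: taxable = €6,920.00 − 3×€110.00 = €6,590.00
  €775.70 + 31.7% × (€6,590.00 − €6,000.00) = €775.70 + 31.7% × €590.00 = €962.73
Health Levy: 4.1% × €6,920.00 = €283.72
Total withheld: €962.73 + €283.72 = €1,246.45
Net pay: €6,920.00 − €1,246.45 = €5,673.55

€5,673.55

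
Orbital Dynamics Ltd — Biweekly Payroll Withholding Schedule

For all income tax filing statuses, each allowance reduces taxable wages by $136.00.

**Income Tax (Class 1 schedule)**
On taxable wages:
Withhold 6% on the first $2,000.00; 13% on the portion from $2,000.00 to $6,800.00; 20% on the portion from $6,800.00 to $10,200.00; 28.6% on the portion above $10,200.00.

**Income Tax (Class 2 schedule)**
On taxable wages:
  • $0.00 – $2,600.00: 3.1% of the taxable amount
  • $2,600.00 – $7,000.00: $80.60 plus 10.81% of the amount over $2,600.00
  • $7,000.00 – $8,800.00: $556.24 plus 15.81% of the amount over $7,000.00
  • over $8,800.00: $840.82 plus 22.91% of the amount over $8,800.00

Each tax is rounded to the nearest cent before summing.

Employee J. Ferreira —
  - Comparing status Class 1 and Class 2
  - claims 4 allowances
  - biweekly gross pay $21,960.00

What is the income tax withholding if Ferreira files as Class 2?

Income Tax (Class 2): taxable = $21,960.00 − 4×$136.00 = $21,416.00
  $840.82 + 22.91% × ($21,416.00 − $8,800.00) = $840.82 + 22.91% × $12,616.00 = $3,731.15

$3,731.15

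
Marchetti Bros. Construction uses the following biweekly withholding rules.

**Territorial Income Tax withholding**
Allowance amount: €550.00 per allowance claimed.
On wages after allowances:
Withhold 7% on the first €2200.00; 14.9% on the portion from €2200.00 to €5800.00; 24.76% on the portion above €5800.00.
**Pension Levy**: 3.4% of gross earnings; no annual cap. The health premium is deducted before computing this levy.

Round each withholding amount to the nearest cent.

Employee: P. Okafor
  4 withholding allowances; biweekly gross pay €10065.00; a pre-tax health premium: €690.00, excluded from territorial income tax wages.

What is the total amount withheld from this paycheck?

€1349.60

Territorial Income Tax: taxable = €10065.00 − €690.00 − 4×€550.00 = €7175.00
  €690.40 + 24.76% × (€7175.00 − €5800.00) = €690.40 + 24.76% × €1375.00 = €1030.85
Pension Levy: 3.4% × €9375.00 = €318.75
Total: €1030.85 + €318.75 = €1349.60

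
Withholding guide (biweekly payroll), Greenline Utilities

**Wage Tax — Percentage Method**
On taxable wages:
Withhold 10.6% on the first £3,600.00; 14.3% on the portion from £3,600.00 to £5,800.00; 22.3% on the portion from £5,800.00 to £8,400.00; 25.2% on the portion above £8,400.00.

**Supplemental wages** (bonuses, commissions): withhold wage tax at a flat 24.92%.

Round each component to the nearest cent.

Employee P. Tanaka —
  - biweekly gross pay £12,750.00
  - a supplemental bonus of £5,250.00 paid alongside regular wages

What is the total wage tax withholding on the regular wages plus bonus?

£3,680.50

Wage Tax: taxable = £12,750.00
  £1,276.00 + 25.2% × (£12,750.00 − £8,400.00) = £1,276.00 + 25.2% × £4,350.00 = £2,372.20
Supplemental (24.92% flat on bonus): 24.92% × £5,250.00 = £1,308.30
Total wage tax: £2,372.20 + £1,308.30 = £3,680.50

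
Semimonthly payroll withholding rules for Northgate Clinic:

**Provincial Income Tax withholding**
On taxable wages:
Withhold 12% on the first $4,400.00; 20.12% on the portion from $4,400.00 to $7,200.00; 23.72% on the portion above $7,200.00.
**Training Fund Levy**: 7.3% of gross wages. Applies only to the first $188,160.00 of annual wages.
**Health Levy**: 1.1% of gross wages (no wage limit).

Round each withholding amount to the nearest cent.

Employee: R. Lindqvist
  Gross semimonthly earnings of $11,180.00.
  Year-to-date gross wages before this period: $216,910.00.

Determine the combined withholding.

Provincial Income Tax: taxable = $11,180.00
  $1,091.36 + 23.72% × ($11,180.00 − $7,200.00) = $1,091.36 + 23.72% × $3,980.00 = $2,035.42
Training Fund Levy: YTD $216,910.00 ≥ cap $188,160.00 → $0.00
Health Levy: 1.1% × $11,180.00 = $122.98
Total: $2,035.42 + $0.00 + $122.98 = $2,158.40

$2,158.40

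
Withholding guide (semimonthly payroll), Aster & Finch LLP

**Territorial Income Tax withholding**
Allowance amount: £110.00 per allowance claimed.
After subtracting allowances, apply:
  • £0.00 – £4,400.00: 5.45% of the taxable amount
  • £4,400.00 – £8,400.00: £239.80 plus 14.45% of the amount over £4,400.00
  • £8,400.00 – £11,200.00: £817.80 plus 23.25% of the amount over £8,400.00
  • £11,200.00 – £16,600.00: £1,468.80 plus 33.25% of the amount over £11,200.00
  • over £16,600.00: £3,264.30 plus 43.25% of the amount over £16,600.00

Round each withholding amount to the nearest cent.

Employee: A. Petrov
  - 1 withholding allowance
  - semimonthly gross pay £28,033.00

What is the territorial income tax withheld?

Territorial Income Tax: taxable = £28,033.00 − 1×£110.00 = £27,923.00
  £3,264.30 + 43.25% × (£27,923.00 − £16,600.00) = £3,264.30 + 43.25% × £11,323.00 = £8,161.50

£8,161.50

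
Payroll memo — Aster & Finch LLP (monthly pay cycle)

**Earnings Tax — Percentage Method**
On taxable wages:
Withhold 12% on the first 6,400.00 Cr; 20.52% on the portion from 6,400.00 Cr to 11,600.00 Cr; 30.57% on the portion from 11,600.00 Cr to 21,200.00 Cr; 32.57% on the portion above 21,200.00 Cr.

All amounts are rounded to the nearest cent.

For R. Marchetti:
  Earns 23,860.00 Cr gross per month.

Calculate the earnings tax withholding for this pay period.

5,636.12 Cr

Earnings Tax: taxable = 23,860.00 Cr
  4,769.76 Cr + 32.57% × (23,860.00 Cr − 21,200.00 Cr) = 4,769.76 Cr + 32.57% × 2,660.00 Cr = 5,636.12 Cr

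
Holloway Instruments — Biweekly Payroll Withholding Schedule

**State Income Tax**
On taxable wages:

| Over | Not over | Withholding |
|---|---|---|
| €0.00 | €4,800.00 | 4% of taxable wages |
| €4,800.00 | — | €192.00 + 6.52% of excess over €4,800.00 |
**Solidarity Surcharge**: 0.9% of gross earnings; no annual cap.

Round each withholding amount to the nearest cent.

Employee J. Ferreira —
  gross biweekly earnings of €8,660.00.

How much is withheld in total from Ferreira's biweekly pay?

State Income Tax: taxable = €8,660.00
  €192.00 + 6.52% × (€8,660.00 − €4,800.00) = €192.00 + 6.52% × €3,860.00 = €443.67
Solidarity Surcharge: 0.9% × €8,660.00 = €77.94
Total: €443.67 + €77.94 = €521.61

€521.61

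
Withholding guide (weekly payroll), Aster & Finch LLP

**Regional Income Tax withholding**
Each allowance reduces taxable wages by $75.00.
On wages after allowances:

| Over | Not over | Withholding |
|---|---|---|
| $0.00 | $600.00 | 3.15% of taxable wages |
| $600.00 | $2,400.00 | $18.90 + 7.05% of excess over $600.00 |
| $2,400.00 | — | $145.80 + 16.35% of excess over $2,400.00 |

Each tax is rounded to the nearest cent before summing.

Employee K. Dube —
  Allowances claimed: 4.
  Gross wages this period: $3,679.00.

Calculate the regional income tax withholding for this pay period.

Regional Income Tax: taxable = $3,679.00 − 4×$75.00 = $3,379.00
  $145.80 + 16.35% × ($3,379.00 − $2,400.00) = $145.80 + 16.35% × $979.00 = $305.87

$305.87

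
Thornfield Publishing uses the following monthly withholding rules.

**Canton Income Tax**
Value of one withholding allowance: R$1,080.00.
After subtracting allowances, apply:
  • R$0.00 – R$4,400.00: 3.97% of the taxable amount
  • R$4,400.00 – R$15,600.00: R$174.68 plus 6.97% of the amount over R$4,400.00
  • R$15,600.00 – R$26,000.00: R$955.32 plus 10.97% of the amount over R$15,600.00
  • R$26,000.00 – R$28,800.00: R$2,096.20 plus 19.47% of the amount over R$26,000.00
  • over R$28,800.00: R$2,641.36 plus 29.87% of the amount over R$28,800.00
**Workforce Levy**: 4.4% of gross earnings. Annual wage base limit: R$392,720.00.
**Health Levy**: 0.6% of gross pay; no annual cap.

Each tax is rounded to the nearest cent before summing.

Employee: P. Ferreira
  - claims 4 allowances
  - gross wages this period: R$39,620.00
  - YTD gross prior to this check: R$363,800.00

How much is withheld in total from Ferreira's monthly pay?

Canton Income Tax: taxable = R$39,620.00 − 4×R$1,080.00 = R$35,300.00
  R$2,641.36 + 29.87% × (R$35,300.00 − R$28,800.00) = R$2,641.36 + 29.87% × R$6,500.00 = R$4,582.91
Workforce Levy: cap R$392,720.00 − YTD R$363,800.00 = R$28,920.00 subject; 4.4% × R$28,920.00 = R$1,272.48
Health Levy: 0.6% × R$39,620.00 = R$237.72
Total: R$4,582.91 + R$1,272.48 + R$237.72 = R$6,093.11

R$6,093.11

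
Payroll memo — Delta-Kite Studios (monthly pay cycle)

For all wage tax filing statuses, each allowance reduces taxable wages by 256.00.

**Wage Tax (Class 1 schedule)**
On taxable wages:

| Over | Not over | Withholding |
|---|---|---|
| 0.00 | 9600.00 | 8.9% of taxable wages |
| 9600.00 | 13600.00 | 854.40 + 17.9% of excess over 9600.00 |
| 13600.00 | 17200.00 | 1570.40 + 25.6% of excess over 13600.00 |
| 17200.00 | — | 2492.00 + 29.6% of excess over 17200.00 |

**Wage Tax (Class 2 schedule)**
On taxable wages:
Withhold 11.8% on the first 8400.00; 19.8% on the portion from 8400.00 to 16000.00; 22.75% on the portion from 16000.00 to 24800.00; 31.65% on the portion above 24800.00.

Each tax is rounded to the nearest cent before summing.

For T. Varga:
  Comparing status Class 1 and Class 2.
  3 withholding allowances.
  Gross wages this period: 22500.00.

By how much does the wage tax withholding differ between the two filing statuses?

Wage Tax (Class 1): taxable = 22500.00 − 3×256.00 = 21732.00
  2492.00 + 29.6% × (21732.00 − 17200.00) = 2492.00 + 29.6% × 4532.00 = 3833.47
Wage Tax (Class 2): taxable = 22500.00 − 3×256.00 = 21732.00
  2496.00 + 22.75% × (21732.00 − 16000.00) = 2496.00 + 22.75% × 5732.00 = 3800.03
Difference: |3833.47 − 3800.03| = 33.44 (higher under Class 1)

33.44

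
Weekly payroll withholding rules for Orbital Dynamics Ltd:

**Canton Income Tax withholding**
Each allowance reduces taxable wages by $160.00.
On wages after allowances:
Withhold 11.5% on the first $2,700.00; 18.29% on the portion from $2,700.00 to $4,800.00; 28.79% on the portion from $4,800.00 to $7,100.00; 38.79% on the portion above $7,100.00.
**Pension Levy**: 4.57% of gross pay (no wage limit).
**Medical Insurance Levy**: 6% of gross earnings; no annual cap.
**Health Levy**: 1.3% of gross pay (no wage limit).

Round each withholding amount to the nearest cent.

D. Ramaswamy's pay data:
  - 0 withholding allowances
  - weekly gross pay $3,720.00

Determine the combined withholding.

Canton Income Tax: taxable = $3,720.00
  $310.50 + 18.29% × ($3,720.00 − $2,700.00) = $310.50 + 18.29% × $1,020.00 = $497.06
Pension Levy: 4.57% × $3,720.00 = $170.00
Medical Insurance Levy: 6% × $3,720.00 = $223.20
Health Levy: 1.3% × $3,720.00 = $48.36
Total: $497.06 + $170.00 + $223.20 + $48.36 = $938.62

$938.62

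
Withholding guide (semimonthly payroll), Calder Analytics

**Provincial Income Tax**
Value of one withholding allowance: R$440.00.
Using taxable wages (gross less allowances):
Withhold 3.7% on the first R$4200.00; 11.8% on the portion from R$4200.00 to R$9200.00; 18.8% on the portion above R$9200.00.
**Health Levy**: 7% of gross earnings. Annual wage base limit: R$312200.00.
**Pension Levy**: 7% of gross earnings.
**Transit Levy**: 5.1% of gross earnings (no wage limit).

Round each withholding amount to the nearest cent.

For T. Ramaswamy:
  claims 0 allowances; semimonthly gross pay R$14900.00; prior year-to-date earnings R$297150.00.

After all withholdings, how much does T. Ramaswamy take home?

R$10237.10

Provincial Income Tax: taxable = R$14900.00
  R$745.40 + 18.8% × (R$14900.00 − R$9200.00) = R$745.40 + 18.8% × R$5700.00 = R$1817.00
Health Levy: 7% × R$14900.00 = R$1043.00
Pension Levy: 7% × R$14900.00 = R$1043.00
Transit Levy: 5.1% × R$14900.00 = R$759.90
Total withheld: R$1817.00 + R$1043.00 + R$1043.00 + R$759.90 = R$4662.90
Net pay: R$14900.00 − R$4662.90 = R$10237.10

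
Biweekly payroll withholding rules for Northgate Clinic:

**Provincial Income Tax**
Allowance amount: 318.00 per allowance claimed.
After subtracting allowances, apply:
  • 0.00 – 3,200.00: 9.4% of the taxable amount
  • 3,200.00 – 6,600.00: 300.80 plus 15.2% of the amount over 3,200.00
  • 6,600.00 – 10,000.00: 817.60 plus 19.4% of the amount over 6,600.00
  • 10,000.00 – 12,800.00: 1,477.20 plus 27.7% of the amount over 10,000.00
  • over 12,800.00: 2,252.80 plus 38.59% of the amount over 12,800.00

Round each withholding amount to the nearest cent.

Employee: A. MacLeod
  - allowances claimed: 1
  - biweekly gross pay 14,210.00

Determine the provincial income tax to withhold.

Provincial Income Tax: taxable = 14,210.00 − 1×318.00 = 13,892.00
  2,252.80 + 38.59% × (13,892.00 − 12,800.00) = 2,252.80 + 38.59% × 1,092.00 = 2,674.20

2,674.20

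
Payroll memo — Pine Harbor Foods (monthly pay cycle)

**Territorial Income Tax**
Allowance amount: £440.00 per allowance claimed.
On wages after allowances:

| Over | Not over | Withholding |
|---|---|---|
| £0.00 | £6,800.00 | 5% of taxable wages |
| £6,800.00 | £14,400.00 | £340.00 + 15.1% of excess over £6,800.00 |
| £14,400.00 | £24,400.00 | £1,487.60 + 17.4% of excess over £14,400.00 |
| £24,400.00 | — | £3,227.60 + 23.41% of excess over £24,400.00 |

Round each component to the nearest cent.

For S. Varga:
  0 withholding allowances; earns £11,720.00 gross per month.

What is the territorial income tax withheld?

Territorial Income Tax: taxable = £11,720.00
  £340.00 + 15.1% × (£11,720.00 − £6,800.00) = £340.00 + 15.1% × £4,920.00 = £1,082.92

£1,082.92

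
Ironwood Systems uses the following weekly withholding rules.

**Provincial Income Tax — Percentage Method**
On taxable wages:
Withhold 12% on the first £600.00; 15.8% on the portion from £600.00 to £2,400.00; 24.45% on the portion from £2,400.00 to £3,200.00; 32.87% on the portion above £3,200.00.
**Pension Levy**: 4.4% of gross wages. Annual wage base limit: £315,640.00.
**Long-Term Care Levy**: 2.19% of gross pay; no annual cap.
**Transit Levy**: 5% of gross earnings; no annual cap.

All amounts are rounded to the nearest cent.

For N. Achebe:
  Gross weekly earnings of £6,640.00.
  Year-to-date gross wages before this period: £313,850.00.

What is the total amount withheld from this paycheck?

Provincial Income Tax: taxable = £6,640.00
  £552.00 + 32.87% × (£6,640.00 − £3,200.00) = £552.00 + 32.87% × £3,440.00 = £1,682.73
Pension Levy: cap £315,640.00 − YTD £313,850.00 = £1,790.00 subject; 4.4% × £1,790.00 = £78.76
Long-Term Care Levy: 2.19% × £6,640.00 = £145.42
Transit Levy: 5% × £6,640.00 = £332.00
Total: £1,682.73 + £78.76 + £145.42 + £332.00 = £2,238.91

£2,238.91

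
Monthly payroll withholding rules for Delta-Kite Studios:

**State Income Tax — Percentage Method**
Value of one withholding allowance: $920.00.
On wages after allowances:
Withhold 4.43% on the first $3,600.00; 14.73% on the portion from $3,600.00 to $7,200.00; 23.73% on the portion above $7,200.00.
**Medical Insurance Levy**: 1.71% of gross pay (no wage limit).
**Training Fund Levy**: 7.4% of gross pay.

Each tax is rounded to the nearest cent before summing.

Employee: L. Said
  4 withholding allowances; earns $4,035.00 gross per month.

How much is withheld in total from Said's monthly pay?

$383.32

State Income Tax: taxable = $4,035.00 − 4×$920.00 = $355.00
  4.43% × $355.00 = $15.73
Medical Insurance Levy: 1.71% × $4,035.00 = $69.00
Training Fund Levy: 7.4% × $4,035.00 = $298.59
Total: $15.73 + $69.00 + $298.59 = $383.32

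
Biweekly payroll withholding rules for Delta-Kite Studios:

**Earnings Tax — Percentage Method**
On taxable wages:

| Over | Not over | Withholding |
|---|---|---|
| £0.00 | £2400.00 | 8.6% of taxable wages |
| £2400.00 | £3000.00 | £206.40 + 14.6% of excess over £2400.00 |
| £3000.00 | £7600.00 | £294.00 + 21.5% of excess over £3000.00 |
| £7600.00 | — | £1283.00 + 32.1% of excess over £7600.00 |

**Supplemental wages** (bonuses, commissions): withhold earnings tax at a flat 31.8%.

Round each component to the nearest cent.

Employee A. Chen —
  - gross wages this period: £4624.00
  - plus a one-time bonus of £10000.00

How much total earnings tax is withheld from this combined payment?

£3823.16

Earnings Tax: taxable = £4624.00
  £294.00 + 21.5% × (£4624.00 − £3000.00) = £294.00 + 21.5% × £1624.00 = £643.16
Supplemental (31.8% flat on bonus): 31.8% × £10000.00 = £3180.00
Total earnings tax: £643.16 + £3180.00 = £3823.16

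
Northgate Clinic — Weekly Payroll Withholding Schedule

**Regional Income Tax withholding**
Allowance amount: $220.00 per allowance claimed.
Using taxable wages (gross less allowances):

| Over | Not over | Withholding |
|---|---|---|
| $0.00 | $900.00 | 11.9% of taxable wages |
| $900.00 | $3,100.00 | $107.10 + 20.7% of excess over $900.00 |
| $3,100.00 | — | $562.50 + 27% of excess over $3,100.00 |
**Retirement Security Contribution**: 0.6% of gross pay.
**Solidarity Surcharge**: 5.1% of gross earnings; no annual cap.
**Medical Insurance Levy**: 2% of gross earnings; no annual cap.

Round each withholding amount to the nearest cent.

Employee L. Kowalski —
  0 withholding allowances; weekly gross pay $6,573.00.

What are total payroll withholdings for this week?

Regional Income Tax: taxable = $6,573.00
  $562.50 + 27% × ($6,573.00 − $3,100.00) = $562.50 + 27% × $3,473.00 = $1,500.21
Retirement Security Contribution: 0.6% × $6,573.00 = $39.44
Solidarity Surcharge: 5.1% × $6,573.00 = $335.22
Medical Insurance Levy: 2% × $6,573.00 = $131.46
Total: $1,500.21 + $39.44 + $335.22 + $131.46 = $2,006.33

$2,006.33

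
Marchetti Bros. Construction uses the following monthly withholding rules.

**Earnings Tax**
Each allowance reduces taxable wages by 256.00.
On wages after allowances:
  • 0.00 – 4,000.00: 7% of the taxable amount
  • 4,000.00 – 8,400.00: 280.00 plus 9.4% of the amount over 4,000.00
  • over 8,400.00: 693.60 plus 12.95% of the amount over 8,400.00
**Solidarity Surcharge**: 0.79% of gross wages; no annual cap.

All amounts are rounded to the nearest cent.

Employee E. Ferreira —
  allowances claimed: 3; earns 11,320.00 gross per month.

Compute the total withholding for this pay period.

Earnings Tax: taxable = 11,320.00 − 3×256.00 = 10,552.00
  693.60 + 12.95% × (10,552.00 − 8,400.00) = 693.60 + 12.95% × 2,152.00 = 972.28
Solidarity Surcharge: 0.79% × 11,320.00 = 89.43
Total: 972.28 + 89.43 = 1,061.71

1,061.71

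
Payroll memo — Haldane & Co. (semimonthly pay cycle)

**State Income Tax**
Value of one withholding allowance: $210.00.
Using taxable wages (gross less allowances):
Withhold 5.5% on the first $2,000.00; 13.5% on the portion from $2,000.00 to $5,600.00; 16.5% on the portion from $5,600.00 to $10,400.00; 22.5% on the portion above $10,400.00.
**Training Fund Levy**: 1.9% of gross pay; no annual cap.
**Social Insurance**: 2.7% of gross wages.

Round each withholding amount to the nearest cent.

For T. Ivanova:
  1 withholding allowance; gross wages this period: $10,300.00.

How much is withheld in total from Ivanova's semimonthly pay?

$1,810.65

State Income Tax: taxable = $10,300.00 − 1×$210.00 = $10,090.00
  $596.00 + 16.5% × ($10,090.00 − $5,600.00) = $596.00 + 16.5% × $4,490.00 = $1,336.85
Training Fund Levy: 1.9% × $10,300.00 = $195.70
Social Insurance: 2.7% × $10,300.00 = $278.10
Total: $1,336.85 + $195.70 + $278.10 = $1,810.65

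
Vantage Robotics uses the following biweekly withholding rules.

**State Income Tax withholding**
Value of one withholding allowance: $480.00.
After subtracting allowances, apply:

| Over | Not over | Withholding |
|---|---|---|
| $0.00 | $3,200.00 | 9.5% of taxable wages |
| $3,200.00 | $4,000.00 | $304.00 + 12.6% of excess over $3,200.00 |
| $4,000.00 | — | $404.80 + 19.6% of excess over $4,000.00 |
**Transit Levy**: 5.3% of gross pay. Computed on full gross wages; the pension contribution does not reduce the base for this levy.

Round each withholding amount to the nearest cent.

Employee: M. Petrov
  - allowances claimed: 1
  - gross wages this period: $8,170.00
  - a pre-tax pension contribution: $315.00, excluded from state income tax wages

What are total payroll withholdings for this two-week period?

$1,499.31

State Income Tax: taxable = $8,170.00 − $315.00 − 1×$480.00 = $7,375.00
  $404.80 + 19.6% × ($7,375.00 − $4,000.00) = $404.80 + 19.6% × $3,375.00 = $1,066.30
Transit Levy: 5.3% × $8,170.00 = $433.01
Total: $1,066.30 + $433.01 = $1,499.31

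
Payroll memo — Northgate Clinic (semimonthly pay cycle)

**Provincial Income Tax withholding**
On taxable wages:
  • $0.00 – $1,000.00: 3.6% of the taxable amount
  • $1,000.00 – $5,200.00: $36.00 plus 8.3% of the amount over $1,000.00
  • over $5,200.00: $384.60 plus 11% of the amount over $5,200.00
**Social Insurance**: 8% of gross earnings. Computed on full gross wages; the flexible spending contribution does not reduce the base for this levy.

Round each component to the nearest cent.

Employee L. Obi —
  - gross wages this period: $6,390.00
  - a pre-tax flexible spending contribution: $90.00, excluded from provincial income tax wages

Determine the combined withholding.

$1,016.80

Provincial Income Tax: taxable = $6,390.00 − $90.00 = $6,300.00
  $384.60 + 11% × ($6,300.00 − $5,200.00) = $384.60 + 11% × $1,100.00 = $505.60
Social Insurance: 8% × $6,390.00 = $511.20
Total: $505.60 + $511.20 = $1,016.80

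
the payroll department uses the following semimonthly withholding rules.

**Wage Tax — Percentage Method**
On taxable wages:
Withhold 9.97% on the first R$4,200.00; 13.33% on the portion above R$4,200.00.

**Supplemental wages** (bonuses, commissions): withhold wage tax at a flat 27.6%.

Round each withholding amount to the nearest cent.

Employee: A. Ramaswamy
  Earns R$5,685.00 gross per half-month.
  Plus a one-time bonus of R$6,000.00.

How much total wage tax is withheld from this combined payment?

Wage Tax: taxable = R$5,685.00
  R$418.74 + 13.33% × (R$5,685.00 − R$4,200.00) = R$418.74 + 13.33% × R$1,485.00 = R$616.69
Supplemental (27.6% flat on bonus): 27.6% × R$6,000.00 = R$1,656.00
Total wage tax: R$616.69 + R$1,656.00 = R$2,272.69

R$2,272.69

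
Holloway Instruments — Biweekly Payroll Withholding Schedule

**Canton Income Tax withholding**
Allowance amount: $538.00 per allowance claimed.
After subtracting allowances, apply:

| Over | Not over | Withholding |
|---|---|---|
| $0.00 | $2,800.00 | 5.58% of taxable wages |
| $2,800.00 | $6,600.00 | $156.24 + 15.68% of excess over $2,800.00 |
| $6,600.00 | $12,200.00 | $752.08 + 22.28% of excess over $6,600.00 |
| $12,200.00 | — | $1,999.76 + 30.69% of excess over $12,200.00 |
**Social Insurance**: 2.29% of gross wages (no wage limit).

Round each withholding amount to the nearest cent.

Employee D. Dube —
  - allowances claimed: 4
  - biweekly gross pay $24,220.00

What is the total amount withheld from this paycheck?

$5,582.89

Canton Income Tax: taxable = $24,220.00 − 4×$538.00 = $22,068.00
  $1,999.76 + 30.69% × ($22,068.00 − $12,200.00) = $1,999.76 + 30.69% × $9,868.00 = $5,028.25
Social Insurance: 2.29% × $24,220.00 = $554.64
Total: $5,028.25 + $554.64 = $5,582.89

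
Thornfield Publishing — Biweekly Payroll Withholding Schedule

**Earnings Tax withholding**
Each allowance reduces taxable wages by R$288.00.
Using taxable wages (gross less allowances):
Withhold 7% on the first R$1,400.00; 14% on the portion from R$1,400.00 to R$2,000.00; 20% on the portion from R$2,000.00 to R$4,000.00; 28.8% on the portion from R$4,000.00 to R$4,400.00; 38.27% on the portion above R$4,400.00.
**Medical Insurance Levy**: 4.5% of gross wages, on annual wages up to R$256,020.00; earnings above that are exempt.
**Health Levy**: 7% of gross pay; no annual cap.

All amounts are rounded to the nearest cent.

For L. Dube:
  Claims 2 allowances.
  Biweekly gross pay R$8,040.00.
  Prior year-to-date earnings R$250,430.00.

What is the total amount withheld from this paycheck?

R$2,684.14

Earnings Tax: taxable = R$8,040.00 − 2×R$288.00 = R$7,464.00
  R$697.20 + 38.27% × (R$7,464.00 − R$4,400.00) = R$697.20 + 38.27% × R$3,064.00 = R$1,869.79
Medical Insurance Levy: cap R$256,020.00 − YTD R$250,430.00 = R$5,590.00 subject; 4.5% × R$5,590.00 = R$251.55
Health Levy: 7% × R$8,040.00 = R$562.80
Total: R$1,869.79 + R$251.55 + R$562.80 = R$2,684.14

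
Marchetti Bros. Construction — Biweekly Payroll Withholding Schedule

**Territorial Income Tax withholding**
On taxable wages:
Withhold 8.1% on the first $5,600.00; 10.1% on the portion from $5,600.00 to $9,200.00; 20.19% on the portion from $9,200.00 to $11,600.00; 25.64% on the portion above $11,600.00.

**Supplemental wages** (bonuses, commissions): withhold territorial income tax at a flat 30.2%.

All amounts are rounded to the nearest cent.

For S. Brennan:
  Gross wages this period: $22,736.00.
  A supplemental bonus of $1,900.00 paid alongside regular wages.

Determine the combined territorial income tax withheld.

$4,730.83

Territorial Income Tax: taxable = $22,736.00
  $1,301.76 + 25.64% × ($22,736.00 − $11,600.00) = $1,301.76 + 25.64% × $11,136.00 = $4,157.03
Supplemental (30.2% flat on bonus): 30.2% × $1,900.00 = $573.80
Total territorial income tax: $4,157.03 + $573.80 = $4,730.83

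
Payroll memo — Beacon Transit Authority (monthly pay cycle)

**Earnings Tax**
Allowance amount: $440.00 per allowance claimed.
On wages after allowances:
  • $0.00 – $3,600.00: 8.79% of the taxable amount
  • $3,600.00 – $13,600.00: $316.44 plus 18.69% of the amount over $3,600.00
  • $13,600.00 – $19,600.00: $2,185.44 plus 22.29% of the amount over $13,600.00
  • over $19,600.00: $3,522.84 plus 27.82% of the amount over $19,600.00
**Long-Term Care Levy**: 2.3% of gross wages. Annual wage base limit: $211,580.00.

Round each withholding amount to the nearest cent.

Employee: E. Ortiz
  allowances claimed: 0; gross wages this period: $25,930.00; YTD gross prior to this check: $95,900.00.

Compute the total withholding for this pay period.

$5,880.24

Earnings Tax: taxable = $25,930.00
  $3,522.84 + 27.82% × ($25,930.00 − $19,600.00) = $3,522.84 + 27.82% × $6,330.00 = $5,283.85
Long-Term Care Levy: 2.3% × $25,930.00 = $596.39
Total: $5,283.85 + $596.39 = $5,880.24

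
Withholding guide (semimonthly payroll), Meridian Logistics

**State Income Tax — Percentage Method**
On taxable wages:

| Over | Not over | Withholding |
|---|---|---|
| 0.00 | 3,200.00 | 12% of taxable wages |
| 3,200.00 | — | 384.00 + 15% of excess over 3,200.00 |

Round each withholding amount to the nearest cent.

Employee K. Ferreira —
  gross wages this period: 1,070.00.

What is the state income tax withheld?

State Income Tax: taxable = 1,070.00
  12% × 1,070.00 = 128.40

128.40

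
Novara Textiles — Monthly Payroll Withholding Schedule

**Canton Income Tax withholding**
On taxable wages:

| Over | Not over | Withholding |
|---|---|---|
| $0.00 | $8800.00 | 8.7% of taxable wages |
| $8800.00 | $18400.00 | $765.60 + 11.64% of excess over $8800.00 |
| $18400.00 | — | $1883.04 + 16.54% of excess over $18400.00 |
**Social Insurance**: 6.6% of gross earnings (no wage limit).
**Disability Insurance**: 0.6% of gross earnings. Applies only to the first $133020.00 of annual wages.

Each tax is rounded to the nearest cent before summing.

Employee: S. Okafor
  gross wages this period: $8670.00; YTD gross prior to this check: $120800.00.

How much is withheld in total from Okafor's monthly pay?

$1378.53

Canton Income Tax: taxable = $8670.00
  8.7% × $8670.00 = $754.29
Social Insurance: 6.6% × $8670.00 = $572.22
Disability Insurance: 0.6% × $8670.00 = $52.02
Total: $754.29 + $572.22 + $52.02 = $1378.53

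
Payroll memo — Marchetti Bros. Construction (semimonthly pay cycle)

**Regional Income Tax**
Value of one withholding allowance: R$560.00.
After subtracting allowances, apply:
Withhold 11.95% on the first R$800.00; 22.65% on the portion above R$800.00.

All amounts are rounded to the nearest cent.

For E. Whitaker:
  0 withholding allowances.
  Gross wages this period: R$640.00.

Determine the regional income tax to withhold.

R$76.48

Regional Income Tax: taxable = R$640.00
  11.95% × R$640.00 = R$76.48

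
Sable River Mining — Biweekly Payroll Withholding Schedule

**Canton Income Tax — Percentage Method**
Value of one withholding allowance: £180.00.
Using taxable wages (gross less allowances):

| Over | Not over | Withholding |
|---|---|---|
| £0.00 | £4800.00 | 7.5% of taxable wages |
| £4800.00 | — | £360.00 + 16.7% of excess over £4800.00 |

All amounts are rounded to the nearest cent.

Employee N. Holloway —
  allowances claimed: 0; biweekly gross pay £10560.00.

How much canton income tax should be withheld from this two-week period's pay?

Canton Income Tax: taxable = £10560.00
  £360.00 + 16.7% × (£10560.00 − £4800.00) = £360.00 + 16.7% × £5760.00 = £1321.92

£1321.92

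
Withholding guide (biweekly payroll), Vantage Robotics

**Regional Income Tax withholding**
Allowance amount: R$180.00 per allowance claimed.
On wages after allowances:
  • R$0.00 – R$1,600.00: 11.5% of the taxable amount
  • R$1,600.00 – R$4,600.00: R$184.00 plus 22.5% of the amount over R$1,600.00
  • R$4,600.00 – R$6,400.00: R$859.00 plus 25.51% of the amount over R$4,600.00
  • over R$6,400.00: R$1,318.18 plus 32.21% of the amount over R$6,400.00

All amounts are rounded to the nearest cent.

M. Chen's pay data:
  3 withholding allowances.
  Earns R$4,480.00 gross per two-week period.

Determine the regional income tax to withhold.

R$710.50

Regional Income Tax: taxable = R$4,480.00 − 3×R$180.00 = R$3,940.00
  R$184.00 + 22.5% × (R$3,940.00 − R$1,600.00) = R$184.00 + 22.5% × R$2,340.00 = R$710.50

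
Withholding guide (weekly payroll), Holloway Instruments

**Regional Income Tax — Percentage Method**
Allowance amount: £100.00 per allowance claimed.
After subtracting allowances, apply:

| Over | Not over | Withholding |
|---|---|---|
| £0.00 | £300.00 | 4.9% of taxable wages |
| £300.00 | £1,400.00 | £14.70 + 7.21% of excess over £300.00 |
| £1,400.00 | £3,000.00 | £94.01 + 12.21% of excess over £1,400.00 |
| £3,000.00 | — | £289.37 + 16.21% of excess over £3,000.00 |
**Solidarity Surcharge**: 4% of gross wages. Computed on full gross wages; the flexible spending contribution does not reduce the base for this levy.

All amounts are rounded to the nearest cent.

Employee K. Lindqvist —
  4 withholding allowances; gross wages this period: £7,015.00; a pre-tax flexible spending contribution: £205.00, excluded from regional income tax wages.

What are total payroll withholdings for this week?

Regional Income Tax: taxable = £7,015.00 − £205.00 − 4×£100.00 = £6,410.00
  £289.37 + 16.21% × (£6,410.00 − £3,000.00) = £289.37 + 16.21% × £3,410.00 = £842.13
Solidarity Surcharge: 4% × £7,015.00 = £280.60
Total: £842.13 + £280.60 = £1,122.73

£1,122.73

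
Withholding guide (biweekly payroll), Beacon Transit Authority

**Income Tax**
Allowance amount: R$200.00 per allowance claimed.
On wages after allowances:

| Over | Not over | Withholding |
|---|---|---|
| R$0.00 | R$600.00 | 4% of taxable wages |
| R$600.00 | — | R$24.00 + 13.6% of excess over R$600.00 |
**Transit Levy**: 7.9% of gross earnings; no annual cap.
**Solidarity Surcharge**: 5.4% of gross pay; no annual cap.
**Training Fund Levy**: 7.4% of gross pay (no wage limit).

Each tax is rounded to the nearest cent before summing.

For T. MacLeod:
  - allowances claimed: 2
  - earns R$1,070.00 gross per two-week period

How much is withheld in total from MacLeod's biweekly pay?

R$255.01

Income Tax: taxable = R$1,070.00 − 2×R$200.00 = R$670.00
  R$24.00 + 13.6% × (R$670.00 − R$600.00) = R$24.00 + 13.6% × R$70.00 = R$33.52
Transit Levy: 7.9% × R$1,070.00 = R$84.53
Solidarity Surcharge: 5.4% × R$1,070.00 = R$57.78
Training Fund Levy: 7.4% × R$1,070.00 = R$79.18
Total: R$33.52 + R$84.53 + R$57.78 + R$79.18 = R$255.01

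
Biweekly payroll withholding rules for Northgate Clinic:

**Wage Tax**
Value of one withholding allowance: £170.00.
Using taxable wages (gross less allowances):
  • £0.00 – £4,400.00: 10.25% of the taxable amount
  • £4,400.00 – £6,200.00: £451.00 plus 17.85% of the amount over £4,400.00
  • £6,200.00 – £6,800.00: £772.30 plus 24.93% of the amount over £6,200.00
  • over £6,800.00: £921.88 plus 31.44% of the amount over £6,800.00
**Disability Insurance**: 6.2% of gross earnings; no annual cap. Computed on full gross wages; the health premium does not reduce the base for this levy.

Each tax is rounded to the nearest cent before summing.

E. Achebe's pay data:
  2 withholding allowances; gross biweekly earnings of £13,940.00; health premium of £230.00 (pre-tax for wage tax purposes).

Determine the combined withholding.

£3,851.77

Wage Tax: taxable = £13,940.00 − £230.00 − 2×£170.00 = £13,370.00
  £921.88 + 31.44% × (£13,370.00 − £6,800.00) = £921.88 + 31.44% × £6,570.00 = £2,987.49
Disability Insurance: 6.2% × £13,940.00 = £864.28
Total: £2,987.49 + £864.28 = £3,851.77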